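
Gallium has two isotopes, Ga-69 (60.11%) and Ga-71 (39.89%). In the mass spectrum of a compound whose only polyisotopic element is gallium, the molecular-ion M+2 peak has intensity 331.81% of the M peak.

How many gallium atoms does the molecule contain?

With n Ga atoms, P(M+2)/P(M) = C(n,1)·p^(n−1)q / p^n = n·q/p = n · 0.3989/0.6011.
n = 3.3181 × 0.6011/0.3989 = 5.00 ≈ 5

5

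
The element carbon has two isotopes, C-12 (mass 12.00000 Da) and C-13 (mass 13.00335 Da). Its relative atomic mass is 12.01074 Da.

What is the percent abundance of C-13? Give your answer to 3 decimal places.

1.070%

With x = fraction of C-12 (so C-13 is 1 − x):
12.00000·x + 13.00335·(1 − x) = 12.01074
(12.00000 − 13.00335)·x = 12.01074 − 13.00335
x = -0.99261 / -1.00335 = 0.98930 → 98.930% C-12, 1.070% C-13.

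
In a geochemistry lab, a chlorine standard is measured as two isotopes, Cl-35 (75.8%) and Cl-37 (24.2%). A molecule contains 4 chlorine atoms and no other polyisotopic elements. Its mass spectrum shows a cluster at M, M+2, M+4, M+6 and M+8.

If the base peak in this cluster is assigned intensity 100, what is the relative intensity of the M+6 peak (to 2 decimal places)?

Term probabilities: M 0.3301, M+2 0.4216, M+4 0.2019, M+6 0.0430, M+8 0.0034. Base peak = M+2.
P(M+2) = C(4,1) × 0.758^3 × 0.242^1 = 4 × 0.43551951 × 0.2420 = 0.421583 (base)
P(M+6) = C(4,3) × 0.758^1 × 0.242^3 = 4 × 0.7580 × 0.01417249 = 0.042971
Relative intensity = 0.042971 / 0.421583 × 100 = 10.19

10.19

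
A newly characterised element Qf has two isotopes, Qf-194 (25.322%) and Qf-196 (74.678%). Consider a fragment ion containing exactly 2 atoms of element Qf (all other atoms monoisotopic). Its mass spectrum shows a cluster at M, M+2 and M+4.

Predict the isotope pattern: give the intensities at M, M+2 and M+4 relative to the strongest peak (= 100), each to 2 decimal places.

Each Qf atom is independently Qf-194 (p = 0.25322) or Qf-196 (q = 0.74678); the cluster is the binomial expansion (p + q)^2.
P(M) = 0.25322^2 = 0.064120
P(M+2) = 2 × 0.25322^1 × 0.74678^1 = 0.378199
P(M+4) = 0.74678^2 = 0.557680
The M+4 peak is largest (0.557680); scaling to 100 gives 11.50 : 67.82 : 100.00.

11.50 : 67.82 : 100.00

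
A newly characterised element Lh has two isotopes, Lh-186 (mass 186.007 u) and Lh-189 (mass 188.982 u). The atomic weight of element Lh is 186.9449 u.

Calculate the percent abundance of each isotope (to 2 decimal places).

Lh-186: 68.47%, Lh-189: 31.53%

Let x be the fractional abundance of Lh-186; then Lh-189 has abundance 1 − x.
186.007·x + 188.982·(1 − x) = 186.9449
(186.007 − 188.982)·x = 186.9449 − 188.982
x = -2.0371 / -2.975 = 0.68474 → 68.47% Lh-186, 31.53% Lh-189.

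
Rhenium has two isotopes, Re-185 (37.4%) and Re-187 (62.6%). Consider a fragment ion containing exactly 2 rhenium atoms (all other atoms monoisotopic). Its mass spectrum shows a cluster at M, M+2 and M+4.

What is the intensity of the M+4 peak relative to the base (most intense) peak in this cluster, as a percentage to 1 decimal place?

Binomial terms of (0.374 + 0.626)^2: M 0.1399, M+2 0.4682, M+4 0.3919 → M+2 is the base peak.
P(M+2) = C(2,1) × 0.374^1 × 0.626^1 = 2 × 0.3740 × 0.6260 = 0.468248 (base)
P(M+4) = C(2,2) × 0.374^0 × 0.626^2 = 1 × 1.0000 × 0.391876 = 0.391876
Relative intensity = 0.391876 / 0.468248 × 100 = 83.7

83.7%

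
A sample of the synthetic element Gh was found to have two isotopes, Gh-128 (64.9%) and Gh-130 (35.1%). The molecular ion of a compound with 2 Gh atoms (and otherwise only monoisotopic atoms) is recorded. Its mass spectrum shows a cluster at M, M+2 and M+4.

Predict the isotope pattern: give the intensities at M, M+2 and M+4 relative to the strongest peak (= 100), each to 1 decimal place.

92.5 : 100.0 : 27.0

Each Gh atom is independently Gh-128 (p = 0.649) or Gh-130 (q = 0.351); the cluster is the binomial expansion (p + q)^2.
P(M) = 0.649^2 = 0.421201
P(M+2) = 2 × 0.649^1 × 0.351^1 = 0.455598
P(M+4) = 0.351^2 = 0.123201
The M+2 peak is largest (0.455598); scaling to 100 gives 92.5 : 100.0 : 27.0.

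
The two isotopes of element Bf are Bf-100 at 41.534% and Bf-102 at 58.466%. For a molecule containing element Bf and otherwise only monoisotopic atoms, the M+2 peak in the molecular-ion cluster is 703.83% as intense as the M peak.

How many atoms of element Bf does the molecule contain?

5

With n Bf atoms, P(M+2)/P(M) = C(n,1)·p^(n−1)q / p^n = n·q/p = n · 0.58466/0.41534.
n = 7.0383 × 0.41534/0.58466 = 5.00 ≈ 5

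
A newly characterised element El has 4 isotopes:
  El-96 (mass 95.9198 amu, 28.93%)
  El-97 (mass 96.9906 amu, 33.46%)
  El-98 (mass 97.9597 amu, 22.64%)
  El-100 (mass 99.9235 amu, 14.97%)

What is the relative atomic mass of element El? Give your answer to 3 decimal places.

The abundance-weighted mean is 0.2893 × 95.9198 + 0.3346 × 96.9906 + 0.2264 × 97.9597 + 0.1497 × 99.9235
= 27.74960 + 32.45305 + 22.17808 + 14.95855 = 97.33928 amu

97.339 amu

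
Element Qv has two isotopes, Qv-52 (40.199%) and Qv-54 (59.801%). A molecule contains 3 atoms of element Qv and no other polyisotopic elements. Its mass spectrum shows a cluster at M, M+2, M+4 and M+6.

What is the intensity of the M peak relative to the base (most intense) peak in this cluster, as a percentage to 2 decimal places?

Term probabilities: M 0.0650, M+2 0.2899, M+4 0.4313, M+6 0.2139. Base peak = M+4.
P(M+4) = C(3,2) × 0.40199^1 × 0.59801^2 = 3 × 0.40199 × 0.35761596 = 0.431274 (base)
P(M) = C(3,0) × 0.40199^3 × 0.59801^0 = 1 × 0.06495996 × 1.0000 = 0.064960
Relative intensity = 0.064960 / 0.431274 × 100 = 15.06

15.06%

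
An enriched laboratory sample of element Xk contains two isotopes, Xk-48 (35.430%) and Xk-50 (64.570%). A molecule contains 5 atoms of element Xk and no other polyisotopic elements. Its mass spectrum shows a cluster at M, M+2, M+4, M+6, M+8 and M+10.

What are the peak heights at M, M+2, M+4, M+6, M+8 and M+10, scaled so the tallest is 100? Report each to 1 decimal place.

1.7 : 15.1 : 54.9 : 100.0 : 91.1 : 33.2

Each Xk atom is independently Xk-48 (p = 0.35430) or Xk-50 (q = 0.64570); the cluster is the binomial expansion (p + q)^5.
P(M) = 0.35430^5 = 0.005583
P(M+2) = 5 × 0.35430^4 × 0.64570^1 = 0.050873
P(M+4) = 10 × 0.35430^3 × 0.64570^2 = 0.185428
P(M+6) = 10 × 0.35430^2 × 0.64570^3 = 0.337936
P(M+8) = 5 × 0.35430^1 × 0.64570^4 = 0.307939
P(M+10) = 0.64570^5 = 0.112242
The M+6 peak is largest (0.337936); scaling to 100 gives 1.7 : 15.1 : 54.9 : 100.0 : 91.1 : 33.2.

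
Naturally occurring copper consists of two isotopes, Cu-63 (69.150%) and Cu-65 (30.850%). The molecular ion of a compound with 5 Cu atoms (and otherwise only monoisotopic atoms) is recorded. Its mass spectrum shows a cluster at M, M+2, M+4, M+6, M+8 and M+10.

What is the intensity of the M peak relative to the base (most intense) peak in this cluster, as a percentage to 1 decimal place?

(0.69150 + 0.30850)^5 gives M 0.1581, M+2 0.3527, M+4 0.3147, M+6 0.1404, M+8 0.0313, M+10 0.0028; the largest is M+2.
P(M+2) = C(5,1) × 0.69150^4 × 0.30850^1 = 5 × 0.2286487 × 0.3085 = 0.352691 (base)
P(M) = C(5,0) × 0.69150^5 × 0.30850^0 = 1 × 0.15811058 × 1.0000 = 0.158111
Relative intensity = 0.158111 / 0.352691 × 100 = 44.8

44.8%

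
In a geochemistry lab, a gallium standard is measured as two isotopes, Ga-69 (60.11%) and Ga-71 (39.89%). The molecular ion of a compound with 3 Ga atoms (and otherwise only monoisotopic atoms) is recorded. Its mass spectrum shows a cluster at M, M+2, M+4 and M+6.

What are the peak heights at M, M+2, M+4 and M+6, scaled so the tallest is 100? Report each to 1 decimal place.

Each Ga atom is independently Ga-69 (p = 0.6011) or Ga-71 (q = 0.3989); the cluster is the binomial expansion (p + q)^3.
P(M) = 0.6011^3 = 0.217190
P(M+2) = 3 × 0.6011^2 × 0.3989^1 = 0.432393
P(M+4) = 3 × 0.6011^1 × 0.3989^2 = 0.286943
P(M+6) = 0.3989^3 = 0.063473
The M+2 peak is largest (0.432393); scaling to 100 gives 50.2 : 100.0 : 66.4 : 14.7.

50.2 : 100.0 : 66.4 : 14.7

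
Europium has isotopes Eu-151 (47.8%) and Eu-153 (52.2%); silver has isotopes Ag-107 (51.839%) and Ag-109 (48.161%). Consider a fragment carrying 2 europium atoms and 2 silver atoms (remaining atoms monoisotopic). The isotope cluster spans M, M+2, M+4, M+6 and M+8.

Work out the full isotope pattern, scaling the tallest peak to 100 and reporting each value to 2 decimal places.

16.36 : 66.11 : 100.00 : 67.08 : 16.84

Europium pattern (n=2): 0.228484 : 0.499032 : 0.272484
Silver pattern (n=2): 0.26872819 : 0.49932362 : 0.23194819
Convolve the two distributions (both contribute in 2-u steps):
  M: 0.228484×0.26872819 = 0.061400
  M+2: 0.228484×0.49932362 + 0.499032×0.26872819 = 0.248191
  M+4: 0.228484×0.23194819 + 0.499032×0.49932362 + 0.272484×0.26872819 = 0.375399
  M+6: 0.499032×0.23194819 + 0.272484×0.49932362 = 0.251807
  M+8: 0.272484×0.23194819 = 0.063202
Scale to base peak (0.375399) = 100: 16.36 : 66.11 : 100.00 : 67.08 : 16.84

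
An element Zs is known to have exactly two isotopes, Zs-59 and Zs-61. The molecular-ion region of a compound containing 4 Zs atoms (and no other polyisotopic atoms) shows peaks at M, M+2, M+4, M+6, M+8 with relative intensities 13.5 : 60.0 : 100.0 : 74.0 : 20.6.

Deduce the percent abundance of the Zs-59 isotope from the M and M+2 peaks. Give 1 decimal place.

47.4%

Let p = fractional abundance of Zs-59. I(M+2)/I(M) = [C(4,1)·p^3·(1−p)] / p^4 = 4·(1−p)/p = 60.0/13.5 = 4.4444
(1−p)/p = 4.4444/4 = 1.1111  ⇒  p = 1/(1 + 1.1111) = 0.4737
Zs-59: 47.4%, Zs-61: 52.6%.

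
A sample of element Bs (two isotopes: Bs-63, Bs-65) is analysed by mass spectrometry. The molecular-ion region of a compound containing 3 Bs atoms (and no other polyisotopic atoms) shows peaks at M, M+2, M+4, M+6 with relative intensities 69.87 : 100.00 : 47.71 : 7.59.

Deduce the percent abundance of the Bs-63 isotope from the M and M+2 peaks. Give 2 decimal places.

If p is the fraction of Bs that is Bs-63, then I(M+2)/I(M) = [C(3,1)·p^2·(1−p)] / p^3 = 3·(1−p)/p = 100.00/69.87 = 1.4312
(1−p)/p = 1.4312/3 = 0.4771  ⇒  p = 1/(1 + 0.4771) = 0.6770
Bs-63: 67.70%, Bs-65: 32.30%.

67.70%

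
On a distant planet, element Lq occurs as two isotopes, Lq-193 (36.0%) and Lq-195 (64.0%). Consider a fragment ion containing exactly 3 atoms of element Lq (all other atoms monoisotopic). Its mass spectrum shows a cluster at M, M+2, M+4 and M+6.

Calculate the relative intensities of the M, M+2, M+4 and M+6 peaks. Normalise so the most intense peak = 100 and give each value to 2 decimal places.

10.55 : 56.25 : 100.00 : 59.26

Each Lq atom is independently Lq-193 (p = 0.360) or Lq-195 (q = 0.640); the cluster is the binomial expansion (p + q)^3.
P(M) = 0.360^3 = 0.046656
P(M+2) = 3 × 0.360^2 × 0.640^1 = 0.248832
P(M+4) = 3 × 0.360^1 × 0.640^2 = 0.442368
P(M+6) = 0.640^3 = 0.262144
The M+4 peak is largest (0.442368); scaling to 100 gives 10.55 : 56.25 : 100.00 : 59.26.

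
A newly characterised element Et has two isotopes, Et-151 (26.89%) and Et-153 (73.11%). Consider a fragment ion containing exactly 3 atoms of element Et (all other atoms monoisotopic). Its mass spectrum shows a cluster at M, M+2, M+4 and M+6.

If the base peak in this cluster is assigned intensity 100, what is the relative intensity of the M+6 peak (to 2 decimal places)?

Binomial terms of (0.2689 + 0.7311)^3: M 0.0194, M+2 0.1586, M+4 0.4312, M+6 0.3908 → M+4 is the base peak.
P(M+4) = C(3,2) × 0.2689^1 × 0.7311^2 = 3 × 0.2689 × 0.53450721 = 0.431187 (base)
P(M+6) = C(3,3) × 0.2689^0 × 0.7311^3 = 1 × 1.0000 × 0.39077822 = 0.390778
Relative intensity = 0.390778 / 0.431187 × 100 = 90.63

90.63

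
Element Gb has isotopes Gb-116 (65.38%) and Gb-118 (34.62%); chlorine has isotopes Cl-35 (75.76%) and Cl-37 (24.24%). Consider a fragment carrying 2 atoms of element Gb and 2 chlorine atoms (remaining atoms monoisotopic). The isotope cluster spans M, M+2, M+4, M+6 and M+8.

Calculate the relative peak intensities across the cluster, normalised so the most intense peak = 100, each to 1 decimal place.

Element Gb pattern (n=2): 0.42745444 : 0.45269112 : 0.11985444
Chlorine pattern (n=2): 0.57395776 : 0.36728448 : 0.05875776
Convolve the two distributions (both contribute in 2-u steps):
  M: 0.42745444×0.57395776 = 0.245341
  M+2: 0.42745444×0.36728448 + 0.45269112×0.57395776 = 0.416823
  M+4: 0.42745444×0.05875776 + 0.45269112×0.36728448 + 0.11985444×0.57395776 = 0.260174
  M+6: 0.45269112×0.05875776 + 0.11985444×0.36728448 = 0.070620
  M+8: 0.11985444×0.05875776 = 0.007042
Scale to base peak (0.416823) = 100: 58.9 : 100.0 : 62.4 : 16.9 : 1.7

58.9 : 100.0 : 62.4 : 16.9 : 1.7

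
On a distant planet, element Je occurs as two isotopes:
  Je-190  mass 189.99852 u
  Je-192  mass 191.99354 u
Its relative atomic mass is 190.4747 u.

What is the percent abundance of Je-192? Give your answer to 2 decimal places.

With x = fraction of Je-190 (so Je-192 is 1 − x):
189.99852·x + 191.99354·(1 − x) = 190.4747
(189.99852 − 191.99354)·x = 190.4747 − 191.99354
x = -1.51884 / -1.99502 = 0.76132 → 76.13% Je-190, 23.87% Je-192.

23.87%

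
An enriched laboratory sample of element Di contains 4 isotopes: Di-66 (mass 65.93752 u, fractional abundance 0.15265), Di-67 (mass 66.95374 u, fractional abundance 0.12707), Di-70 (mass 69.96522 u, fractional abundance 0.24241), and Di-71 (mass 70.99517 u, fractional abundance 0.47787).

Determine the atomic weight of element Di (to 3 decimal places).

69.460 u

Average mass = Σ (abundance × isotope mass) = 0.15265 × 65.93752 + 0.12707 × 66.95374 + 0.24241 × 69.96522 + 0.47787 × 70.99517
= 10.065362 + 8.507812 + 16.960269 + 33.926462 = 69.459905 u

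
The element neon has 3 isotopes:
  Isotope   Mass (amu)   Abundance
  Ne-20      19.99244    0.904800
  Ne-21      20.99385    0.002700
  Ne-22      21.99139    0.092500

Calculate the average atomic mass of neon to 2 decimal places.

The abundance-weighted mean is 0.904800 × 19.99244 + 0.002700 × 20.99385 + 0.092500 × 21.99139
= 18.089160 + 0.056683 + 2.034204 = 20.180047 amu

20.18 amu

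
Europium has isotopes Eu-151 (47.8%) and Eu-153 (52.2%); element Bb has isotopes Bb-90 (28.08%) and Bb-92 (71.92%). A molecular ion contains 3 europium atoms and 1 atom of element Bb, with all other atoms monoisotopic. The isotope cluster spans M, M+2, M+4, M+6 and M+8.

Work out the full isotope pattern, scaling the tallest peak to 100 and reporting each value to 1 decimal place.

8.4 : 48.8 : 100.0 : 87.4 : 27.9

Europium pattern (n=3): 0.10921535 : 0.35780594 : 0.39074206 : 0.14223665
Element Bb pattern (n=1): 0.2808 : 0.7192
Convolve the two distributions (both contribute in 2-u steps):
  M: 0.10921535×0.2808 = 0.030668
  M+2: 0.10921535×0.7192 + 0.35780594×0.2808 = 0.179020
  M+4: 0.35780594×0.7192 + 0.39074206×0.2808 = 0.367054
  M+6: 0.39074206×0.7192 + 0.14223665×0.2808 = 0.320962
  M+8: 0.14223665×0.7192 = 0.102297
Scale to base peak (0.367054) = 100: 8.4 : 48.8 : 100.0 : 87.4 : 27.9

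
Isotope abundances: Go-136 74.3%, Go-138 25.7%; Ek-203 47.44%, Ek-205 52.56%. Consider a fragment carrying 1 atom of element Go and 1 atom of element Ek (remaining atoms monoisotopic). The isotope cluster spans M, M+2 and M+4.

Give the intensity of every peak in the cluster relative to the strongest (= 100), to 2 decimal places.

Element Go pattern (n=1): 0.7430 : 0.2570
Element Ek pattern (n=1): 0.4744 : 0.5256
Convolve the two distributions (both contribute in 2-u steps):
  M: 0.7430×0.4744 = 0.352479
  M+2: 0.7430×0.5256 + 0.2570×0.4744 = 0.512442
  M+4: 0.2570×0.5256 = 0.135079
Scale to base peak (0.512442) = 100: 68.78 : 100.00 : 26.36

68.78 : 100.00 : 26.36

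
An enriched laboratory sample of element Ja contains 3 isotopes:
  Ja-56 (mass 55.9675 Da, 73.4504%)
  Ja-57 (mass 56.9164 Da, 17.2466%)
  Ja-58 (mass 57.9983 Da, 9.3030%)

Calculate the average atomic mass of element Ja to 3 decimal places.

56.320 Da

The abundance-weighted mean is 0.734504 × 55.9675 + 0.172466 × 56.9164 + 0.093030 × 57.9983
= 41.10835 + 9.81614 + 5.39558 = 56.32007 Da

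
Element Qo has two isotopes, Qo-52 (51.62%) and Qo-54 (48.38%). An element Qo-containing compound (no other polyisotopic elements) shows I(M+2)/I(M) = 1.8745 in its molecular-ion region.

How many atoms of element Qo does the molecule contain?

With n Qo atoms, P(M+2)/P(M) = C(n,1)·p^(n−1)q / p^n = n·q/p = n · 0.4838/0.5162.
n = 1.8745 × 0.5162/0.4838 = 2.00 ≈ 2

2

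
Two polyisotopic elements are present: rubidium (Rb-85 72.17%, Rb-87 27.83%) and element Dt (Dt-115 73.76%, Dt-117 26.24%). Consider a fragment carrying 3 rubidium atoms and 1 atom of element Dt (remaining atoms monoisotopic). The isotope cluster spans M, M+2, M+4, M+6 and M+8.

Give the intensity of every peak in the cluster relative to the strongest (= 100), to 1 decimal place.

Rubidium pattern (n=3): 0.37589809 : 0.43485841 : 0.16768892 : 0.02155458
Element Dt pattern (n=1): 0.7376 : 0.2624
Convolve the two distributions (both contribute in 2-u steps):
  M: 0.37589809×0.7376 = 0.277262
  M+2: 0.37589809×0.2624 + 0.43485841×0.7376 = 0.419387
  M+4: 0.43485841×0.2624 + 0.16768892×0.7376 = 0.237794
  M+6: 0.16768892×0.2624 + 0.02155458×0.7376 = 0.059900
  M+8: 0.02155458×0.2624 = 0.005656
Scale to base peak (0.419387) = 100: 66.1 : 100.0 : 56.7 : 14.3 : 1.3

66.1 : 100.0 : 56.7 : 14.3 : 1.3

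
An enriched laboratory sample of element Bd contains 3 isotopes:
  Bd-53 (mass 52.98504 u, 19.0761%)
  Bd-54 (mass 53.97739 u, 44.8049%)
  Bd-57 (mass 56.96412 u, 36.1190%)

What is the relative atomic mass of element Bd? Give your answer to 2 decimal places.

Average mass = Σ (abundance × isotope mass) = 0.190761 × 52.98504 + 0.448049 × 53.97739 + 0.361190 × 56.96412
= 10.107479 + 24.184516 + 20.574871 = 54.866866 u

54.87 u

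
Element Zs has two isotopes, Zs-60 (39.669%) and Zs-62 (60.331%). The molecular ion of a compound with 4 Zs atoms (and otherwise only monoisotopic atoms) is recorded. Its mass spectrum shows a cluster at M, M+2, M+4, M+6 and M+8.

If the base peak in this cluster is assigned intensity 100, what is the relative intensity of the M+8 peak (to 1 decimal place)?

38.0

(0.39669 + 0.60331)^4 gives M 0.0248, M+2 0.1506, M+4 0.3437, M+6 0.3484, M+8 0.1325; the largest is M+6.
P(M+6) = C(4,3) × 0.39669^1 × 0.60331^3 = 4 × 0.39669 × 0.21959456 = 0.348444 (base)
P(M+8) = C(4,4) × 0.39669^0 × 0.60331^4 = 1 × 1.0000 × 0.13248359 = 0.132484
Relative intensity = 0.132484 / 0.348444 × 100 = 38.0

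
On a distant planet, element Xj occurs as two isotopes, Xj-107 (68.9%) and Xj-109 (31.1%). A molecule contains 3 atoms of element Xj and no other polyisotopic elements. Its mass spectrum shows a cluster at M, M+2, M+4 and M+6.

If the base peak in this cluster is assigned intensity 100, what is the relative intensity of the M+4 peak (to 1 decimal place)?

45.1

(0.689 + 0.311)^3 gives M 0.3271, M+2 0.4429, M+4 0.1999, M+6 0.0301; the largest is M+2.
P(M+2) = C(3,1) × 0.689^2 × 0.311^1 = 3 × 0.474721 × 0.3110 = 0.442915 (base)
P(M+4) = C(3,2) × 0.689^1 × 0.311^2 = 3 × 0.6890 × 0.096721 = 0.199922
Relative intensity = 0.199922 / 0.442915 × 100 = 45.1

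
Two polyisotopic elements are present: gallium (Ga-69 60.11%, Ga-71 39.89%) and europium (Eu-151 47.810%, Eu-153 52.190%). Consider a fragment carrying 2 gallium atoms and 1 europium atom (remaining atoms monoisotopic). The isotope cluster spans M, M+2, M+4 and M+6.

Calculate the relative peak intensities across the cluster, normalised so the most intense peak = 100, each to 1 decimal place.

Gallium pattern (n=2): 0.36132121 : 0.47955758 : 0.15912121
Europium pattern (n=1): 0.4781 : 0.5219
Convolve the two distributions (both contribute in 2-u steps):
  M: 0.36132121×0.4781 = 0.172748
  M+2: 0.36132121×0.5219 + 0.47955758×0.4781 = 0.417850
  M+4: 0.47955758×0.5219 + 0.15912121×0.4781 = 0.326357
  M+6: 0.15912121×0.5219 = 0.083045
Scale to base peak (0.417850) = 100: 41.3 : 100.0 : 78.1 : 19.9

41.3 : 100.0 : 78.1 : 19.9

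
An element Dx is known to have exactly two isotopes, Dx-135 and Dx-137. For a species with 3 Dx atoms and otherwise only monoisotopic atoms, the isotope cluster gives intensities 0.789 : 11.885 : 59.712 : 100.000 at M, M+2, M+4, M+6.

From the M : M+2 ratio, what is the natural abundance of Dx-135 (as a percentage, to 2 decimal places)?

Write p for the Dx-135 fraction. I(M+2)/I(M) = [C(3,1)·p^2·(1−p)] / p^3 = 3·(1−p)/p = 11.885/0.789 = 15.0634
(1−p)/p = 15.0634/3 = 5.0211  ⇒  p = 1/(1 + 5.0211) = 0.1661
Dx-135: 16.61%, Dx-137: 83.39%.

16.61%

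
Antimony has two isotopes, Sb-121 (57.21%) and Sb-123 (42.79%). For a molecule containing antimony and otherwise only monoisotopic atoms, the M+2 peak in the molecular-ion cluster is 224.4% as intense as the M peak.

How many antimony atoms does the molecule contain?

The M+2/M ratio from n Sb atoms is n · q/p = n · 0.4279/0.5721.
n = 2.244 × 0.5721/0.4279 = 3.00 ≈ 3

3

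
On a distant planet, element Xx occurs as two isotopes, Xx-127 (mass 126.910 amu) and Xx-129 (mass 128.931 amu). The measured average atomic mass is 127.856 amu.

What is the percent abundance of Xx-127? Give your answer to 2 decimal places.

Writing the weighted mean with unknown fraction x of Xx-127:
126.910·x + 128.931·(1 − x) = 127.856
(126.910 − 128.931)·x = 127.856 − 128.931
x = -1.075 / -2.021 = 0.53191 → 53.19% Xx-127, 46.81% Xx-129.

53.19%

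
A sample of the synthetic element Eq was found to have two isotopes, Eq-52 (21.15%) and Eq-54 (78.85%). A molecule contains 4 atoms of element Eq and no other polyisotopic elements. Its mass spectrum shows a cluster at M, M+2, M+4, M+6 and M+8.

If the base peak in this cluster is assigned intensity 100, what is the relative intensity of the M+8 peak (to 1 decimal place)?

93.2

Binomial terms of (0.2115 + 0.7885)^4: M 0.0020, M+2 0.0298, M+4 0.1669, M+6 0.4147, M+8 0.3866 → M+6 is the base peak.
P(M+6) = C(4,3) × 0.2115^1 × 0.7885^3 = 4 × 0.2115 × 0.49023588 = 0.414740 (base)
P(M+8) = C(4,4) × 0.2115^0 × 0.7885^4 = 1 × 1.0000 × 0.38655099 = 0.386551
Relative intensity = 0.386551 / 0.414740 × 100 = 93.2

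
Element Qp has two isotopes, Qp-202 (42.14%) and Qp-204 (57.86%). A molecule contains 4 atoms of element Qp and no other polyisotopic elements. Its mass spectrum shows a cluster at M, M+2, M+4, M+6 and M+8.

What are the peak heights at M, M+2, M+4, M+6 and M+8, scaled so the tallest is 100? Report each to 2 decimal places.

Expanding (0.4214 + 0.5786)^4:
P(M) = 0.4214^4 = 0.031534
P(M+2) = 4 × 0.4214^3 × 0.5786^1 = 0.173190
P(M+4) = 6 × 0.4214^2 × 0.5786^2 = 0.356695
P(M+6) = 4 × 0.4214^1 × 0.5786^3 = 0.326505
P(M+8) = 0.5786^4 = 0.112076
The M+4 peak is largest (0.356695); scaling to 100 gives 8.84 : 48.55 : 100.00 : 91.54 : 31.42.

8.84 : 48.55 : 100.00 : 91.54 : 31.42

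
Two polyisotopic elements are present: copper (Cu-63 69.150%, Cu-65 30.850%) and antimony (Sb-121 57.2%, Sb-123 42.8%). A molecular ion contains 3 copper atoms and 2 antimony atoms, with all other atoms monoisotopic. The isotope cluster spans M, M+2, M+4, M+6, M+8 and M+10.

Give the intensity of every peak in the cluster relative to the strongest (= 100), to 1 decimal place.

Copper pattern (n=3): 0.33065611 : 0.44254842 : 0.19743483 : 0.02936064
Antimony pattern (n=2): 0.327184 : 0.489632 : 0.183184
Convolve the two distributions (both contribute in 2-u steps):
  M: 0.33065611×0.327184 = 0.108185
  M+2: 0.33065611×0.489632 + 0.44254842×0.327184 = 0.306695
  M+4: 0.33065611×0.183184 + 0.44254842×0.489632 + 0.19743483×0.327184 = 0.341854
  M+6: 0.44254842×0.183184 + 0.19743483×0.489632 + 0.02936064×0.327184 = 0.187345
  M+8: 0.19743483×0.183184 + 0.02936064×0.489632 = 0.050543
  M+10: 0.02936064×0.183184 = 0.005378
Scale to base peak (0.341854) = 100: 31.6 : 89.7 : 100.0 : 54.8 : 14.8 : 1.6

31.6 : 89.7 : 100.0 : 54.8 : 14.8 : 1.6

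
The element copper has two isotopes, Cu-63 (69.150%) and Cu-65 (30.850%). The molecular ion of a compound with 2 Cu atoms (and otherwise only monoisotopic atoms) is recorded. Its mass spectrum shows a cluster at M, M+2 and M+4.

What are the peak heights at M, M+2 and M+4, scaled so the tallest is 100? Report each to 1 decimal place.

Each Cu atom is independently Cu-63 (p = 0.69150) or Cu-65 (q = 0.30850); the cluster is the binomial expansion (p + q)^2.
P(M) = 0.69150^2 = 0.478172
P(M+2) = 2 × 0.69150^1 × 0.30850^1 = 0.426656
P(M+4) = 0.30850^2 = 0.095172
The M peak is largest (0.478172); scaling to 100 gives 100.0 : 89.2 : 19.9.

100.0 : 89.2 : 19.9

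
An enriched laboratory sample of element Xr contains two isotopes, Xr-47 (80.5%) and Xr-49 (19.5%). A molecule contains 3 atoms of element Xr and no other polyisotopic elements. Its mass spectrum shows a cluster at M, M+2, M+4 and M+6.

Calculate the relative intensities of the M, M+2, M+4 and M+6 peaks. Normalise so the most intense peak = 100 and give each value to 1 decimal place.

100.0 : 72.7 : 17.6 : 1.4

The 3 Xr atoms are independent, so intensities follow the terms of (0.805 + 0.195)^3.
P(M) = 0.805^3 = 0.521660
P(M+2) = 3 × 0.805^2 × 0.195^1 = 0.379095
P(M+4) = 3 × 0.805^1 × 0.195^2 = 0.091830
P(M+6) = 0.195^3 = 0.007415
The M peak is largest (0.521660); scaling to 100 gives 100.0 : 72.7 : 17.6 : 1.4.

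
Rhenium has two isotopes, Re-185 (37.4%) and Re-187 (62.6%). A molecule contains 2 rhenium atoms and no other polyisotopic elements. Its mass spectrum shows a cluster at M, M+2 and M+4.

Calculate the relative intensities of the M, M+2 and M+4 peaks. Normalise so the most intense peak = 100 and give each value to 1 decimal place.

29.9 : 100.0 : 83.7

The 2 Re atoms are independent, so intensities follow the terms of (0.374 + 0.626)^2.
P(M) = 0.374^2 = 0.139876
P(M+2) = 2 × 0.374^1 × 0.626^1 = 0.468248
P(M+4) = 0.626^2 = 0.391876
The M+2 peak is largest (0.468248); scaling to 100 gives 29.9 : 100.0 : 83.7.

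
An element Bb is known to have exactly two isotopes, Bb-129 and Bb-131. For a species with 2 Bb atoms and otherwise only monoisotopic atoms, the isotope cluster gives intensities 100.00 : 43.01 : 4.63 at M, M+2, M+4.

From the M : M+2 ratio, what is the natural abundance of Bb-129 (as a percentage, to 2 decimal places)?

82.30%

If p is the fraction of Bb that is Bb-129, then I(M+2)/I(M) = [C(2,1)·p^1·(1−p)] / p^2 = 2·(1−p)/p = 43.01/100.00 = 0.4301
(1−p)/p = 0.4301/2 = 0.2150  ⇒  p = 1/(1 + 0.2150) = 0.8230
Bb-129: 82.30%, Bb-131: 17.70%.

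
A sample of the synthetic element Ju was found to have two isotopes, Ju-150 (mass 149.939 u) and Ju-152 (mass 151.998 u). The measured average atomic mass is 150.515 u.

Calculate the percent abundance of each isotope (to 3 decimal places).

Ju-150: 72.025%, Ju-152: 27.975%

Writing the weighted mean with unknown fraction x of Ju-150:
149.939·x + 151.998·(1 − x) = 150.515
(149.939 − 151.998)·x = 150.515 − 151.998
x = -1.483 / -2.059 = 0.72025 → 72.025% Ju-150, 27.975% Ju-152.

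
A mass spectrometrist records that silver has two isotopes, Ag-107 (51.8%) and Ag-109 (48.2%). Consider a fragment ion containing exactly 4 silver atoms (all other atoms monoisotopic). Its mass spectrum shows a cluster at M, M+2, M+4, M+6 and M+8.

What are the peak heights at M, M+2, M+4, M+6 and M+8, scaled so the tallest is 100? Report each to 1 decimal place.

19.2 : 71.6 : 100.0 : 62.0 : 14.4

Expanding (0.518 + 0.482)^4:
P(M) = 0.518^4 = 0.071998
P(M+2) = 4 × 0.518^3 × 0.482^1 = 0.267976
P(M+4) = 6 × 0.518^2 × 0.482^2 = 0.374029
P(M+6) = 4 × 0.518^1 × 0.482^3 = 0.232023
P(M+8) = 0.482^4 = 0.053974
The M+4 peak is largest (0.374029); scaling to 100 gives 19.2 : 71.6 : 100.0 : 62.0 : 14.4.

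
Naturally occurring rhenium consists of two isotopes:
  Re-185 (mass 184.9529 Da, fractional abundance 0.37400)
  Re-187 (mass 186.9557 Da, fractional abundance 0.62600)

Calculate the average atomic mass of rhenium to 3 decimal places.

186.207 Da

Ar = Σ fᵢ·mᵢ = 0.37400 × 184.9529 + 0.62600 × 186.9557
= 69.17238 + 117.03427 = 186.20665 Da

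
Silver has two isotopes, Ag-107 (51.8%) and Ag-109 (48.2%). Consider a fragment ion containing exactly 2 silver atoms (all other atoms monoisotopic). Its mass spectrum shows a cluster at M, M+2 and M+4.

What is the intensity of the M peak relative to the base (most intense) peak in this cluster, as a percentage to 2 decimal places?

53.73%

Term probabilities: M 0.2683, M+2 0.4994, M+4 0.2323. Base peak = M+2.
P(M+2) = C(2,1) × 0.518^1 × 0.482^1 = 2 × 0.5180 × 0.4820 = 0.499352 (base)
P(M) = C(2,0) × 0.518^2 × 0.482^0 = 1 × 0.268324 × 1.0000 = 0.268324
Relative intensity = 0.268324 / 0.499352 × 100 = 53.73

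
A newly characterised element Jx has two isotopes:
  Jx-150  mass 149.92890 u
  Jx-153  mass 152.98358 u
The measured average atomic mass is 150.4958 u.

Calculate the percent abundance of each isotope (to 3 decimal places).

Jx-150: 81.442%, Jx-153: 18.558%

Let x be the fractional abundance of Jx-150; then Jx-153 has abundance 1 − x.
149.92890·x + 152.98358·(1 − x) = 150.4958
(149.92890 − 152.98358)·x = 150.4958 − 152.98358
x = -2.48778 / -3.05468 = 0.81442 → 81.442% Jx-150, 18.558% Jx-153.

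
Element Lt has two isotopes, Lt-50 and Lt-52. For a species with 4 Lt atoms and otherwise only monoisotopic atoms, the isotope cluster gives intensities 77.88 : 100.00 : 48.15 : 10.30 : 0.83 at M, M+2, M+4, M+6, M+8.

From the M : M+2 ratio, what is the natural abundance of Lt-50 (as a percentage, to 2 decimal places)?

75.70%

If p is the fraction of Lt that is Lt-50, then I(M+2)/I(M) = [C(4,1)·p^3·(1−p)] / p^4 = 4·(1−p)/p = 100.00/77.88 = 1.2840
(1−p)/p = 1.2840/4 = 0.3210  ⇒  p = 1/(1 + 0.3210) = 0.7570
Lt-50: 75.70%, Lt-52: 24.30%.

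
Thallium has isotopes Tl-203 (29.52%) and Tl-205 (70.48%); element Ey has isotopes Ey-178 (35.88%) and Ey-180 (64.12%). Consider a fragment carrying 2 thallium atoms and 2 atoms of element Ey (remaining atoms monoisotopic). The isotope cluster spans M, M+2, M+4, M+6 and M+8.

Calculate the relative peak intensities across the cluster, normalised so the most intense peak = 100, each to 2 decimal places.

Thallium pattern (n=2): 0.08714304 : 0.41611392 : 0.49674304
Element Ey pattern (n=2): 0.12873744 : 0.46012512 : 0.41113744
Convolve the two distributions (both contribute in 2-u steps):
  M: 0.08714304×0.12873744 = 0.011219
  M+2: 0.08714304×0.46012512 + 0.41611392×0.12873744 = 0.093666
  M+4: 0.08714304×0.41113744 + 0.41611392×0.46012512 + 0.49674304×0.12873744 = 0.291242
  M+6: 0.41611392×0.41113744 + 0.49674304×0.46012512 = 0.399644
  M+8: 0.49674304×0.41113744 = 0.204230
Scale to base peak (0.399644) = 100: 2.81 : 23.44 : 72.88 : 100.00 : 51.10

2.81 : 23.44 : 72.88 : 100.00 : 51.10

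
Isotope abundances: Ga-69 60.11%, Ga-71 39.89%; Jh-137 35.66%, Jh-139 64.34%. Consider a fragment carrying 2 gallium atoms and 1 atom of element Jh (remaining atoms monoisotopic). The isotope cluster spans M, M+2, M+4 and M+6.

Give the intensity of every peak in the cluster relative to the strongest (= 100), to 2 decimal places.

31.93 : 100.00 : 90.53 : 25.37

Gallium pattern (n=2): 0.36132121 : 0.47955758 : 0.15912121
Element Jh pattern (n=1): 0.3566 : 0.6434
Convolve the two distributions (both contribute in 2-u steps):
  M: 0.36132121×0.3566 = 0.128847
  M+2: 0.36132121×0.6434 + 0.47955758×0.3566 = 0.403484
  M+4: 0.47955758×0.6434 + 0.15912121×0.3566 = 0.365290
  M+6: 0.15912121×0.6434 = 0.102379
Scale to base peak (0.403484) = 100: 31.93 : 100.00 : 90.53 : 25.37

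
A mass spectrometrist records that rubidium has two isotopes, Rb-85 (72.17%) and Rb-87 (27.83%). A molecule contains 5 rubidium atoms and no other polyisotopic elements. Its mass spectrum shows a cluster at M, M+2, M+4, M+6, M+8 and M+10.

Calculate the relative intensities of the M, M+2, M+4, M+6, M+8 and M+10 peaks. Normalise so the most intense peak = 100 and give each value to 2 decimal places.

Expanding (0.7217 + 0.2783)^5:
P(M) = 0.7217^5 = 0.195787
P(M+2) = 5 × 0.7217^4 × 0.2783^1 = 0.377494
P(M+4) = 10 × 0.7217^3 × 0.2783^2 = 0.291136
P(M+6) = 10 × 0.7217^2 × 0.2783^3 = 0.112267
P(M+8) = 5 × 0.7217^1 × 0.2783^4 = 0.021646
P(M+10) = 0.2783^5 = 0.001669
The M+2 peak is largest (0.377494); scaling to 100 gives 51.86 : 100.00 : 77.12 : 29.74 : 5.73 : 0.44.

51.86 : 100.00 : 77.12 : 29.74 : 5.73 : 0.44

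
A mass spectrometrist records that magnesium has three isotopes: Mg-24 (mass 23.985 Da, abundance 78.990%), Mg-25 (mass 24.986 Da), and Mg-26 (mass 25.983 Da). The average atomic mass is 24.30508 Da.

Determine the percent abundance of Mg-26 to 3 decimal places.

The remaining 21.010% is split between Mg-25 (fraction x) and Mg-26 (fraction 0.21010 − x).
Substituting: 24.986x + 25.983(0.21010 − x) = 5.3593285
(24.986 − 25.983)x = -0.0996998  ⇒  x = 0.10000, y = 0.11010
Mg-25: 10.000%, Mg-26: 11.010%.

11.010%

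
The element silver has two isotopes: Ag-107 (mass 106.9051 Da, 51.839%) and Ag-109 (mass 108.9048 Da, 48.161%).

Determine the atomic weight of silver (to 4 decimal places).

Weight each isotope mass by its fractional abundance: 0.51839 × 106.9051 + 0.48161 × 108.9048
= 55.41853 + 52.44964 = 107.86817 Da

107.8682 Da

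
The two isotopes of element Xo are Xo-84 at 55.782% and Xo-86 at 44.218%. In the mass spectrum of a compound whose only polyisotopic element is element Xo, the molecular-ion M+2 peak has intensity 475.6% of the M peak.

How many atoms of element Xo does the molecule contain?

6

With n Xo atoms, P(M+2)/P(M) = C(n,1)·p^(n−1)q / p^n = n·q/p = n · 0.44218/0.55782.
n = 4.756 × 0.55782/0.44218 = 6.00 ≈ 6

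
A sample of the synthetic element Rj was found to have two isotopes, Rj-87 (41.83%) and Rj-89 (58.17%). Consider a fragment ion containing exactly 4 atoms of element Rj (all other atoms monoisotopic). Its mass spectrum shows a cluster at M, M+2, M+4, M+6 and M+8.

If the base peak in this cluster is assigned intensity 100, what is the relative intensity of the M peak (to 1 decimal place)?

Term probabilities: M 0.0306, M+2 0.1703, M+4 0.3552, M+6 0.3293, M+8 0.1145. Base peak = M+4.
P(M+4) = C(4,2) × 0.4183^2 × 0.5817^2 = 6 × 0.17497489 × 0.33837489 = 0.355243 (base)
P(M) = C(4,0) × 0.4183^4 × 0.5817^0 = 1 × 0.03061621 × 1.0000 = 0.030616
Relative intensity = 0.030616 / 0.355243 × 100 = 8.6

8.6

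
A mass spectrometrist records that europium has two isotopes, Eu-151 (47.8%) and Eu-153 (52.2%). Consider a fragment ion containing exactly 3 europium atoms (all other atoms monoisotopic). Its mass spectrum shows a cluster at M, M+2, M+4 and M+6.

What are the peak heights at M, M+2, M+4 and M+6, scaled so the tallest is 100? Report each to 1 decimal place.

28.0 : 91.6 : 100.0 : 36.4

Each Eu atom is independently Eu-151 (p = 0.478) or Eu-153 (q = 0.522); the cluster is the binomial expansion (p + q)^3.
P(M) = 0.478^3 = 0.109215
P(M+2) = 3 × 0.478^2 × 0.522^1 = 0.357806
P(M+4) = 3 × 0.478^1 × 0.522^2 = 0.390742
P(M+6) = 0.522^3 = 0.142237
The M+4 peak is largest (0.390742); scaling to 100 gives 28.0 : 91.6 : 100.0 : 36.4.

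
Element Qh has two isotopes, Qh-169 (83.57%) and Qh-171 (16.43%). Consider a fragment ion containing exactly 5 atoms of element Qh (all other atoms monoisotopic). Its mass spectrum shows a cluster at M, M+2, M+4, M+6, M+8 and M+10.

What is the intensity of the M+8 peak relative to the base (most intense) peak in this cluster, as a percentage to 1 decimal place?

0.7%

Term probabilities: M 0.4076, M+2 0.4007, M+4 0.1576, M+6 0.0310, M+8 0.0030, M+10 0.0001. Base peak = M.
P(M) = C(5,0) × 0.8357^5 × 0.1643^0 = 1 × 0.40761674 × 1.0000 = 0.407617 (base)
P(M+8) = C(5,4) × 0.8357^1 × 0.1643^4 = 5 × 0.8357 × 0.0007287 = 0.003045
Relative intensity = 0.003045 / 0.407617 × 100 = 0.7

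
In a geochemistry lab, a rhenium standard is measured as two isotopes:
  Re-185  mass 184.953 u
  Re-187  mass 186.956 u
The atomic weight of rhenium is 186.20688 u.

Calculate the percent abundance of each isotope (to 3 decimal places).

Re-185: 37.400%, Re-187: 62.600%

With x = fraction of Re-185 (so Re-187 is 1 − x):
184.953·x + 186.956·(1 − x) = 186.20688
(184.953 − 186.956)·x = 186.20688 − 186.956
x = -0.74912 / -2.003 = 0.37400 → 37.400% Re-185, 62.600% Re-187.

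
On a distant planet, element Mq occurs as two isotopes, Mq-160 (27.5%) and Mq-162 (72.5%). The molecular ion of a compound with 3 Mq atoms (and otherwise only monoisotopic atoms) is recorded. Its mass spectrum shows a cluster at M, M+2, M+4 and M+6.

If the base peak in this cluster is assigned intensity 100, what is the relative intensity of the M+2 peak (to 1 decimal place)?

(0.275 + 0.725)^3 gives M 0.0208, M+2 0.1645, M+4 0.4336, M+6 0.3811; the largest is M+4.
P(M+4) = C(3,2) × 0.275^1 × 0.725^2 = 3 × 0.2750 × 0.525625 = 0.433641 (base)
P(M+2) = C(3,1) × 0.275^2 × 0.725^1 = 3 × 0.075625 × 0.7250 = 0.164484
Relative intensity = 0.164484 / 0.433641 × 100 = 37.9

37.9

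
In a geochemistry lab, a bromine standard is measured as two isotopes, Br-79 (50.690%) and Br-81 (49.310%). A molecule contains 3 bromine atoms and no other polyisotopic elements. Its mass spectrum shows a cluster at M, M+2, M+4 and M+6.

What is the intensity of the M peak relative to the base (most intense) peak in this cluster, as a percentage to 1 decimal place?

Term probabilities: M 0.1302, M+2 0.3801, M+4 0.3698, M+6 0.1199. Base peak = M+2.
P(M+2) = C(3,1) × 0.50690^2 × 0.49310^1 = 3 × 0.25694761 × 0.4931 = 0.380103 (base)
P(M) = C(3,0) × 0.50690^3 × 0.49310^0 = 1 × 0.13024674 × 1.0000 = 0.130247
Relative intensity = 0.130247 / 0.380103 × 100 = 34.3

34.3%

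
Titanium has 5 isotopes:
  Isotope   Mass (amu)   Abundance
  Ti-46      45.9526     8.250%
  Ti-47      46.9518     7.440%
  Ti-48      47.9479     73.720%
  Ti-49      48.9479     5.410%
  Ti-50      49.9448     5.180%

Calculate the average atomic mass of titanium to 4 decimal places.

Weight each isotope mass by its fractional abundance: 0.08250 × 45.9526 + 0.07440 × 46.9518 + 0.73720 × 47.9479 + 0.05410 × 48.9479 + 0.05180 × 49.9448
= 3.79109 + 3.49321 + 35.34719 + 2.64808 + 2.58714 = 47.86671 amu

47.8667 amu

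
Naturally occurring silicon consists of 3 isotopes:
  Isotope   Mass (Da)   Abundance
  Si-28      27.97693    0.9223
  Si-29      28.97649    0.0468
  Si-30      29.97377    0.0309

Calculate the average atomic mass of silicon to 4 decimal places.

Weight each isotope mass by its fractional abundance: 0.9223 × 27.97693 + 0.0468 × 28.97649 + 0.0309 × 29.97377
= 25.803123 + 1.356100 + 0.926189 = 28.085412 Da

28.0854 Da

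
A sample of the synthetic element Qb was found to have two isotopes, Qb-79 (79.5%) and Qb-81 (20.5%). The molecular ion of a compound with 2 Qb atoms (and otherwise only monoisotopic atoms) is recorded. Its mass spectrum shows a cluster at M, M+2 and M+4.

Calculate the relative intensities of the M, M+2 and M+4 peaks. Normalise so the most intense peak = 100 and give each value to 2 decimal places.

The 2 Qb atoms are independent, so intensities follow the terms of (0.795 + 0.205)^2.
P(M) = 0.795^2 = 0.632025
P(M+2) = 2 × 0.795^1 × 0.205^1 = 0.325950
P(M+4) = 0.205^2 = 0.042025
The M peak is largest (0.632025); scaling to 100 gives 100.00 : 51.57 : 6.65.

100.00 : 51.57 : 6.65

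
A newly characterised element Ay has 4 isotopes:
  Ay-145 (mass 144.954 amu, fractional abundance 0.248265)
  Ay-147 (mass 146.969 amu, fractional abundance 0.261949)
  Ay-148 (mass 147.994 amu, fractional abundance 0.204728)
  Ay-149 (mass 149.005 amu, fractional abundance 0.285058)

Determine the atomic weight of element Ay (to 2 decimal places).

147.26 amu

Weight each isotope mass by its fractional abundance: 0.248265 × 144.954 + 0.261949 × 146.969 + 0.204728 × 147.994 + 0.285058 × 149.005
= 35.9870 + 38.4984 + 30.2985 + 42.4751 = 147.2590 amu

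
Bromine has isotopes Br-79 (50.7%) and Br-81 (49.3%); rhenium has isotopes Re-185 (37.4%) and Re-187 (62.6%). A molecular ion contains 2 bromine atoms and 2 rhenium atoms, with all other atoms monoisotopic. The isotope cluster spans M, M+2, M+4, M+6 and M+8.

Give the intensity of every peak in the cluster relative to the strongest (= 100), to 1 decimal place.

Bromine pattern (n=2): 0.257049 : 0.499902 : 0.243049
Rhenium pattern (n=2): 0.139876 : 0.468248 : 0.391876
Convolve the two distributions (both contribute in 2-u steps):
  M: 0.257049×0.139876 = 0.035955
  M+2: 0.257049×0.468248 + 0.499902×0.139876 = 0.190287
  M+4: 0.257049×0.391876 + 0.499902×0.468248 + 0.243049×0.139876 = 0.368806
  M+6: 0.499902×0.391876 + 0.243049×0.468248 = 0.309707
  M+8: 0.243049×0.391876 = 0.095245
Scale to base peak (0.368806) = 100: 9.7 : 51.6 : 100.0 : 84.0 : 25.8

9.7 : 51.6 : 100.0 : 84.0 : 25.8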